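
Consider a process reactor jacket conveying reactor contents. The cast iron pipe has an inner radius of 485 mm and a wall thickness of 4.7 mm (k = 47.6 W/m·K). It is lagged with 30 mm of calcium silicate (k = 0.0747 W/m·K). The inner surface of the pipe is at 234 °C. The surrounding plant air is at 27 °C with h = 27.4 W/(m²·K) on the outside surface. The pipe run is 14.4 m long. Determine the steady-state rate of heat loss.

Treating each annulus and film as a series resistance:
R_cast iron pipe wall = ln(489.7/485)/(2π×47.6×14.4) = 2.239×10^-6 K/W
R_calcium silicate = ln(519.7/489.7)/(2π×0.0747×14.4) = 0.008797 K/W
R_outer film = 1/(h_o·2πr_oL) = 1/(27.4×2π×0.5197×14.4) = 7.762×10^-4 K/W
R_total = 0.009576 K/W
Q = ΔT/R_total = 207/0.009576

Q ≈ 21600 W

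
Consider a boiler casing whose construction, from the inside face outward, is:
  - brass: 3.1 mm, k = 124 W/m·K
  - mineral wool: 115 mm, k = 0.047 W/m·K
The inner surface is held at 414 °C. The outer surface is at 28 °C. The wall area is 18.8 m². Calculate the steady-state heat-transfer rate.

Thermal resistances in series:
R_brass = L/(kA) = 0.0031/(124×18.8) = 1.33×10^-6 K/W
R_mineral wool = L/(kA) = 0.115/(0.047×18.8) = 0.1301 K/W
R_total = 0.1302 K/W
Q = ΔT / R_total = 386 / 0.1302

Q ≈ 2970 W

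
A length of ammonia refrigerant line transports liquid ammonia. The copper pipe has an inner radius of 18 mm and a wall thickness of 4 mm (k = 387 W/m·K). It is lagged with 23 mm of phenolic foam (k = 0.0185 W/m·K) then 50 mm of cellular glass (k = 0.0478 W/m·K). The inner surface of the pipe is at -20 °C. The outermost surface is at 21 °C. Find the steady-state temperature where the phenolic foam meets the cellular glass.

Radial resistances (cylindrical: R_cond = ln(r_o/r_i)/(2πkL), R_conv = 1/(h·2πrL)):
R_copper pipe wall = ln(22/18)/(2π×387×1) = 8.253×10^-5 K/W
R_phenolic foam = ln(45/22)/(2π×0.0185×1) = 6.156 K/W
R_cellular glass = ln(95/45)/(2π×0.0478×1) = 2.488 K/W
R_total = 8.644 K/W
Q = ΔT/R_total = 41/8.644
Q = 4.74 W/m
T_interface = T_inner + Q·ΣR(inner→interface) = -20 + 4.74×6.157

T ≈ 9.2 °C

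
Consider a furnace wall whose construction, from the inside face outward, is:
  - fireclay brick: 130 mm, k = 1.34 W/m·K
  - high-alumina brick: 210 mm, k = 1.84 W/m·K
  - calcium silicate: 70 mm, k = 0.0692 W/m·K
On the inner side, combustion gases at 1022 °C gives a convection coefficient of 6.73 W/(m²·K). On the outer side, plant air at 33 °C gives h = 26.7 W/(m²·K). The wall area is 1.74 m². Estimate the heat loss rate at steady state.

Using the resistance-network approach (series):
R_inner film = 1/(h_i·A) = 1/(6.73×1.74) = 0.0854 K/W
R_fireclay brick = L/(kA) = 0.13/(1.34×1.74) = 0.05576 K/W
R_high-alumina brick = L/(kA) = 0.21/(1.84×1.74) = 0.06559 K/W
R_calcium silicate = L/(kA) = 0.07/(0.0692×1.74) = 0.5814 K/W
R_outer film = 1/(h_o·A) = 1/(26.7×1.74) = 0.02152 K/W
R_total = 0.8096 K/W
Q = ΔT / R_total = 989 / 0.8096

Q ≈ 1220 W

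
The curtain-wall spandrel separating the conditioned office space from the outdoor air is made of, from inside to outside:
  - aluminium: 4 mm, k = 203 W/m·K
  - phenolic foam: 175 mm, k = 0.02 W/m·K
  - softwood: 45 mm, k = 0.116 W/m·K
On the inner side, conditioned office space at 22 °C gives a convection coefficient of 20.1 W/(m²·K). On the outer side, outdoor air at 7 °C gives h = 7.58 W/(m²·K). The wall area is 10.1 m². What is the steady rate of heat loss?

Q ≈ 16.3 W

Thermal resistances in series:
R_inner film = 1/(h_i·A) = 1/(20.1×10.1) = 0.004926 K/W
R_aluminium = L/(kA) = 0.004/(203×10.1) = 1.951×10^-6 K/W
R_phenolic foam = L/(kA) = 0.175/(0.02×10.1) = 0.8663 K/W
R_softwood = L/(kA) = 0.045/(0.116×10.1) = 0.03841 K/W
R_outer film = 1/(h_o·A) = 1/(7.58×10.1) = 0.01306 K/W
R_total = 0.9227 K/W
Q = ΔT / R_total = 15 / 0.9227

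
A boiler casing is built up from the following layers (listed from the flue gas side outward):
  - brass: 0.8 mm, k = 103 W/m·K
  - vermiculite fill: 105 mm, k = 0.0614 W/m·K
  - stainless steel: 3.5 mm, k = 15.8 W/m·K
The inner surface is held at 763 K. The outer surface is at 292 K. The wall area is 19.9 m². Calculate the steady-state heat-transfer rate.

Q ≈ 5480 W

Model the wall as resistances in series:
R_brass = L/(kA) = 0.0008/(103×19.9) = 3.903×10^-7 K/W
R_vermiculite fill = L/(kA) = 0.105/(0.0614×19.9) = 0.08593 K/W
R_stainless steel = L/(kA) = 0.0035/(15.8×19.9) = 1.113×10^-5 K/W
R_total = 0.08595 K/W
Q = ΔT / R_total = 471 / 0.08595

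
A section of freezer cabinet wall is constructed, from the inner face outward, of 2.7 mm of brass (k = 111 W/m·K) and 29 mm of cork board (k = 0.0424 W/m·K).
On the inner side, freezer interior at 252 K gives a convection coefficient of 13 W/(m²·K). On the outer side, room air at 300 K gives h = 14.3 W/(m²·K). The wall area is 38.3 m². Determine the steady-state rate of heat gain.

Q ≈ 2210 W

Using the resistance-network approach (series):
R_inner film = 1/(h_i·A) = 1/(13×38.3) = 0.002008 K/W
R_brass = L/(kA) = 0.0027/(111×38.3) = 6.351×10^-7 K/W
R_cork board = L/(kA) = 0.029/(0.0424×38.3) = 0.01786 K/W
R_outer film = 1/(h_o·A) = 1/(14.3×38.3) = 0.001826 K/W
R_total = 0.02169 K/W
Q = ΔT / R_total = 48 / 0.02169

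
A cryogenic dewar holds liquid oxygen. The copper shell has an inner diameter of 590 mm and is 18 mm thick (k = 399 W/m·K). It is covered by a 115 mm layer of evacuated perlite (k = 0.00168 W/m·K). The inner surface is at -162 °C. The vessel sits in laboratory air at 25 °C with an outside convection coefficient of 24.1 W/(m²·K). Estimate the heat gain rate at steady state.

For a spherical shell R = (1/r₁ − 1/r₂)/(4πk); film R = 1/(h·4πr²). In series:
R_copper shell = (1/0.295 − 1/0.313)/(4π×399) = 3.888×10^-5 K/W
R_evacuated perlite = (1/0.313 − 1/0.428)/(4π×0.00168) = 40.66 K/W
R_outer film = 1/(h·4πr_o²) = 1/(24.1×4π×0.428²) = 0.01803 K/W
R_total = 40.68 K/W
Q = ΔT/R_total = 187/40.68

Q ≈ 4.6 W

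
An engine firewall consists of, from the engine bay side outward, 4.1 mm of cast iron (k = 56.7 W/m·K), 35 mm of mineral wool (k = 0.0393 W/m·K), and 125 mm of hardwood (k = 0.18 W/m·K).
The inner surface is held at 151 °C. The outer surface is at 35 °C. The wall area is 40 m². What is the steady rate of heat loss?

Q ≈ 2930 W

Treating each layer as a thermal resistance in series:
R_cast iron = L/(kA) = 0.0041/(56.7×40) = 1.808×10^-6 K/W
R_mineral wool = L/(kA) = 0.035/(0.0393×40) = 0.02226 K/W
R_hardwood = L/(kA) = 0.125/(0.18×40) = 0.01736 K/W
R_total = 0.03963 K/W
Q = ΔT / R_total = 116 / 0.03963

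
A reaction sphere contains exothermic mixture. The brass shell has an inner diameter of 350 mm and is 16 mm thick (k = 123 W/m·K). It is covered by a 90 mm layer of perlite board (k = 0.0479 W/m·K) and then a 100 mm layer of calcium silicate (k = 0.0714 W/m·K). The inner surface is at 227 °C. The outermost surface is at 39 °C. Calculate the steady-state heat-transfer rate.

Each spherical layer contributes R = (1/r_i − 1/r_o)/(4πk):
R_brass shell = (1/0.175 − 1/0.191)/(4π×123) = 3.097×10^-4 K/W
R_perlite board = (1/0.191 − 1/0.281)/(4π×0.0479) = 2.786 K/W
R_calcium silicate = (1/0.281 − 1/0.381)/(4π×0.0714) = 1.041 K/W
R_total = 3.827 K/W
Q = ΔT/R_total = 188/3.827

Q ≈ 49.1 W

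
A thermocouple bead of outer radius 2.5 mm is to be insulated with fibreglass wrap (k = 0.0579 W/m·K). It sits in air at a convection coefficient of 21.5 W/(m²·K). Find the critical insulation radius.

For a sphere r_cr = 2k/h = 2×0.0579/21.5
r_cr = 5.39 mm; since the bare radius (2.5 mm) is below r_cr, adding a thin layer of insulation will *increase* heat loss.

r_cr ≈ 5.39 mm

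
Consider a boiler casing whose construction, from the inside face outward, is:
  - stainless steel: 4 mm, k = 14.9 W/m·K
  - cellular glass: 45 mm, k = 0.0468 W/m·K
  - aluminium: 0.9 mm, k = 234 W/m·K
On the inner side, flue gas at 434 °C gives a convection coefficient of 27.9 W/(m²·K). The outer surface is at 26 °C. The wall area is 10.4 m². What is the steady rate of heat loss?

Q ≈ 4250 W

Thermal resistances in series:
R_inner film = 1/(h_i·A) = 1/(27.9×10.4) = 0.003446 K/W
R_stainless steel = L/(kA) = 0.004/(14.9×10.4) = 2.581×10^-5 K/W
R_cellular glass = L/(kA) = 0.045/(0.0468×10.4) = 0.09246 K/W
R_aluminium = L/(kA) = 0.0009/(234×10.4) = 3.698×10^-7 K/W
R_total = 0.09593 K/W
Q = ΔT / R_total = 408 / 0.09593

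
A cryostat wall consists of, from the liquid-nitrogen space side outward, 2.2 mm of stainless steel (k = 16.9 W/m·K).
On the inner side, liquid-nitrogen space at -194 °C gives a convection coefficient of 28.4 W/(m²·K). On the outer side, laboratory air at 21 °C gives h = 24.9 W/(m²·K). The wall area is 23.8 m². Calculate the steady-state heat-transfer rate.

Q ≈ 67800 W

Series thermal resistances:
R_inner film = 1/(h_i·A) = 1/(28.4×23.8) = 0.001479 K/W
R_stainless steel = L/(kA) = 0.0022/(16.9×23.8) = 5.47×10^-6 K/W
R_outer film = 1/(h_o·A) = 1/(24.9×23.8) = 0.001687 K/W
R_total = 0.003172 K/W
Q = ΔT / R_total = 215 / 0.003172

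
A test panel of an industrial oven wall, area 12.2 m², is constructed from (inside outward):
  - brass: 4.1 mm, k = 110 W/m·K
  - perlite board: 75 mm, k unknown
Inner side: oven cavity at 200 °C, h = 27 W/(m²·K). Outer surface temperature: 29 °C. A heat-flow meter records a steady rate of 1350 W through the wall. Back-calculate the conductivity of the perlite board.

Model the wall as resistances in series:
R_inner film = 1/(h_i·A) = 1/(27×12.2) = 0.003036 K/W
R_brass = L/(kA) = 0.0041/(110×12.2) = 3.055×10^-6 K/W
Sum of known resistances R_other = 0.003039 K/W
Total R = ΔT/Q = 171/1350 = 0.1267 K/W
R_perlite board = R_total − R_other = 0.1236 K/W
k = L/(R·A) = 0.075/(0.1236×12.2)

k ≈ 0.0497 W/(m·K)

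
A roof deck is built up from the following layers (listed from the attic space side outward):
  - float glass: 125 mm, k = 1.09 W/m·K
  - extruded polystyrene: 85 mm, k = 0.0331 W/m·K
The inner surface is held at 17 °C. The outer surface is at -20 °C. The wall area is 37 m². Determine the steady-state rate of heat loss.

Series thermal resistances:
R_float glass = L/(kA) = 0.125/(1.09×37) = 0.003099 K/W
R_extruded polystyrene = L/(kA) = 0.085/(0.0331×37) = 0.0694 K/W
R_total = 0.0725 K/W
Q = ΔT / R_total = 37 / 0.0725

Q ≈ 510 W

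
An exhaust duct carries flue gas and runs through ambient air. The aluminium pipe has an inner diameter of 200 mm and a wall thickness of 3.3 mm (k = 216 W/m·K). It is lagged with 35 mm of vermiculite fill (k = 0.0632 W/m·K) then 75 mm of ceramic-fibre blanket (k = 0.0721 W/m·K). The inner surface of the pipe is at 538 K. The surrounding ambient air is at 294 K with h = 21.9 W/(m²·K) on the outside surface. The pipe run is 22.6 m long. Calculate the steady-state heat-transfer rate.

Q ≈ 3200 W

For a radial system each layer contributes R = ln(r_out/r_in)/(2πkL); films add R = 1/(hA).
R_aluminium pipe wall = ln(103.3/100)/(2π×216×22.6) = 1.059×10^-6 K/W
R_vermiculite fill = ln(138.3/103.3)/(2π×0.0632×22.6) = 0.03251 K/W
R_ceramic-fibre blanket = ln(213.3/138.3)/(2π×0.0721×22.6) = 0.04232 K/W
R_outer film = 1/(h_o·2πr_oL) = 1/(21.9×2π×0.2133×22.6) = 0.001508 K/W
R_total = 0.07634 K/W
Q = ΔT/R_total = 244/0.07634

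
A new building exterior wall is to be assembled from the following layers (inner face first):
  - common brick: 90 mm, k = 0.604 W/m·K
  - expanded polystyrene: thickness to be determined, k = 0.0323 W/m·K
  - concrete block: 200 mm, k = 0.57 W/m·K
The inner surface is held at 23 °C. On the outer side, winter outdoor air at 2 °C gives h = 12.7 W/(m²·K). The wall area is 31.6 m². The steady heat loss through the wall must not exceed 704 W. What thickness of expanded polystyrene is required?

L ≈ 11.8 mm

Treating each layer as a thermal resistance in series:
R_common brick = L/(kA) = 0.09/(0.604×31.6) = 0.004715 K/W
R_concrete block = L/(kA) = 0.2/(0.57×31.6) = 0.0111 K/W
R_outer film = 1/(h_o·A) = 1/(12.7×31.6) = 0.002492 K/W
Sum of the known resistances R_other = 0.01831 K/W
Required total resistance R_tot = ΔT/Q_allow = 21/704 = 0.02983 K/W
R_expanded polystyrene = R_tot − R_other = 0.01152 K/W
L = R·k·A = 0.01152×0.0323×31.6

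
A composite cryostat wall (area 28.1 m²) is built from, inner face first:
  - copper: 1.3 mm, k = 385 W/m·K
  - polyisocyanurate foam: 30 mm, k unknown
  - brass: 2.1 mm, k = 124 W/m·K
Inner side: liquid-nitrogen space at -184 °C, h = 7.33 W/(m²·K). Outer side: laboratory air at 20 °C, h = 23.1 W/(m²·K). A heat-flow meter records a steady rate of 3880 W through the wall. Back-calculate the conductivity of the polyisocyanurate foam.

Using the resistance-network approach (series):
R_inner film = 1/(h_i·A) = 1/(7.33×28.1) = 0.004855 K/W
R_copper = L/(kA) = 0.0013/(385×28.1) = 1.202×10^-7 K/W
R_brass = L/(kA) = 0.0021/(124×28.1) = 6.027×10^-7 K/W
R_outer film = 1/(h_o·A) = 1/(23.1×28.1) = 0.001541 K/W
Sum of known resistances R_other = 0.006396 K/W
Total R = ΔT/Q = 204/3880 = 0.05258 K/W
R_polyisocyanurate foam = R_total − R_other = 0.04618 K/W
k = L/(R·A) = 0.03/(0.04618×28.1)

k ≈ 0.0231 W/(m·K)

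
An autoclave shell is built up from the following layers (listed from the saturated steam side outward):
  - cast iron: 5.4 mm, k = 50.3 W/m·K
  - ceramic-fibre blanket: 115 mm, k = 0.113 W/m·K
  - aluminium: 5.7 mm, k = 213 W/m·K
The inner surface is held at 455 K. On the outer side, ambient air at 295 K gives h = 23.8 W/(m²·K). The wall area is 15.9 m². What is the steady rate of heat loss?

Thermal resistances in series:
R_cast iron = L/(kA) = 0.0054/(50.3×15.9) = 6.752×10^-6 K/W
R_ceramic-fibre blanket = L/(kA) = 0.115/(0.113×15.9) = 0.06401 K/W
R_aluminium = L/(kA) = 0.0057/(213×15.9) = 1.683×10^-6 K/W
R_outer film = 1/(h_o·A) = 1/(23.8×15.9) = 0.002643 K/W
R_total = 0.06666 K/W
Q = ΔT / R_total = 160 / 0.06666

Q ≈ 2400 W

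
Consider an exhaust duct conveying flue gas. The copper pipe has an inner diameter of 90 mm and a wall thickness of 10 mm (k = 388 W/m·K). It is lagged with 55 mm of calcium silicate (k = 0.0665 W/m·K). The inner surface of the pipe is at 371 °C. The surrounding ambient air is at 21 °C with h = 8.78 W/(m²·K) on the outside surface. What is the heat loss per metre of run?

q′ ≈ 192 W/m

Per-layer cylindrical resistances, series-summed:
R_copper pipe wall = ln(55/45)/(2π×388×1) = 8.231×10^-5 K/W
R_calcium silicate = ln(110/55)/(2π×0.0665×1) = 1.659 K/W
R_outer film = 1/(h_o·2πr_oL) = 1/(8.78×2π×0.11×1) = 0.1648 K/W
R_total = 1.824 K/W
Q = ΔT/R_total = 350/1.824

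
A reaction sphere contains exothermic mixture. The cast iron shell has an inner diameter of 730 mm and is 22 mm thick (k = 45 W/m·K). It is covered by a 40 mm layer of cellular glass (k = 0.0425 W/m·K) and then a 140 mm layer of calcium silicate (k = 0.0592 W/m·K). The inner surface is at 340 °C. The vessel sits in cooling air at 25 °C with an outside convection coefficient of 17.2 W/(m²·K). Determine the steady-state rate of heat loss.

Each spherical layer contributes R = (1/r_i − 1/r_o)/(4πk):
R_cast iron shell = (1/0.365 − 1/0.387)/(4π×45) = 2.754×10^-4 K/W
R_cellular glass = (1/0.387 − 1/0.427)/(4π×0.0425) = 0.4532 K/W
R_calcium silicate = (1/0.427 − 1/0.567)/(4π×0.0592) = 0.7773 K/W
R_outer film = 1/(h·4πr_o²) = 1/(17.2×4π×0.567²) = 0.01439 K/W
R_total = 1.245 K/W
Q = ΔT/R_total = 315/1.245

Q ≈ 253 W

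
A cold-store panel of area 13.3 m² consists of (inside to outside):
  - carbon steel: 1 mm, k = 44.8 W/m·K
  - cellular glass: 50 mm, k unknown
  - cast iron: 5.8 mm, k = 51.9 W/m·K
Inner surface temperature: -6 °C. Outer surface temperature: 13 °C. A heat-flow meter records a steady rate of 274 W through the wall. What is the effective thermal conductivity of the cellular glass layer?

k ≈ 0.0542 W/(m·K)

Treating each layer as a thermal resistance in series:
R_carbon steel = L/(kA) = 0.001/(44.8×13.3) = 1.678×10^-6 K/W
R_cast iron = L/(kA) = 0.0058/(51.9×13.3) = 8.403×10^-6 K/W
Sum of known resistances R_other = 1.008×10^-5 K/W
Total R = ΔT/Q = 19/274 = 0.06934 K/W
R_cellular glass = R_total − R_other = 0.06933 K/W
k = L/(R·A) = 0.05/(0.06933×13.3)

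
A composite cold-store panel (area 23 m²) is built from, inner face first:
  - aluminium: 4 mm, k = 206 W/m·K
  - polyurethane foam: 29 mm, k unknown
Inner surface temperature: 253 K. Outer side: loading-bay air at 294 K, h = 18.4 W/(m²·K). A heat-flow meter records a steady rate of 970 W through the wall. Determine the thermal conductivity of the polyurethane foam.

k ≈ 0.0316 W/(m·K)

Using the resistance-network approach (series):
R_aluminium = L/(kA) = 0.004/(206×23) = 8.442×10^-7 K/W
R_outer film = 1/(h_o·A) = 1/(18.4×23) = 0.002363 K/W
Sum of known resistances R_other = 0.002364 K/W
Total R = ΔT/Q = 41/970 = 0.04227 K/W
R_polyurethane foam = R_total − R_other = 0.0399 K/W
k = L/(R·A) = 0.029/(0.0399×23)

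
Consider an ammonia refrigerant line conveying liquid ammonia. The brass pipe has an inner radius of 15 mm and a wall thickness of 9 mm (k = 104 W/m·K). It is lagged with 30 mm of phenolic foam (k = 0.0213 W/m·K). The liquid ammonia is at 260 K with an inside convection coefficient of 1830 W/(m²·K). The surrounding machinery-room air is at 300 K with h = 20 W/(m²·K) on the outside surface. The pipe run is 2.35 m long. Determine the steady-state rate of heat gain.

For a radial system each layer contributes R = ln(r_out/r_in)/(2πkL); films add R = 1/(hA).
R_inner film = 1/(h_i·2πr₁L) = 1/(1830×2π×0.015×2.35) = 0.002467 K/W
R_brass pipe wall = ln(24/15)/(2π×104×2.35) = 3.061×10^-4 K/W
R_phenolic foam = ln(54/24)/(2π×0.0213×2.35) = 2.578 K/W
R_outer film = 1/(h_o·2πr_oL) = 1/(20×2π×0.054×2.35) = 0.06271 K/W
R_total = 2.644 K/W
Q = ΔT/R_total = 40/2.644

Q ≈ 15.1 W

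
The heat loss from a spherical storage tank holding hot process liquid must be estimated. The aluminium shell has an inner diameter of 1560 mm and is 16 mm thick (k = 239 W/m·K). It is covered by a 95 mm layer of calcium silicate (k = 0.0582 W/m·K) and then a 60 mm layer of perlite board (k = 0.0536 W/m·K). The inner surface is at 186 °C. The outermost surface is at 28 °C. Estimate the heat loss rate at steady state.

Q ≈ 548 W

Spherical conduction: R = (1/r_in − 1/r_out)/(4πk) per layer; series-sum.
R_aluminium shell = (1/0.78 − 1/0.796)/(4π×239) = 8.58×10^-6 K/W
R_calcium silicate = (1/0.796 − 1/0.891)/(4π×0.0582) = 0.1831 K/W
R_perlite board = (1/0.891 − 1/0.951)/(4π×0.0536) = 0.1051 K/W
R_total = 0.2883 K/W
Q = ΔT/R_total = 158/0.2883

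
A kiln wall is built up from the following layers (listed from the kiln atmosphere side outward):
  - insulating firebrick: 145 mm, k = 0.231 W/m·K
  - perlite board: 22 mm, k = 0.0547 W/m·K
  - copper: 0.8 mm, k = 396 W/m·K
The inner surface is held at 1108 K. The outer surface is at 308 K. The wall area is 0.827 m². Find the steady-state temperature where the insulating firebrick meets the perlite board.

T ≈ 620 K

Using the resistance-network approach (series):
R_insulating firebrick = L/(kA) = 0.145/(0.231×0.827) = 0.759 K/W
R_perlite board = L/(kA) = 0.022/(0.0547×0.827) = 0.4863 K/W
R_copper = L/(kA) = 0.0008/(396×0.827) = 2.443×10^-6 K/W
R_total = 1.245 K/W;  Q = ΔT/R_total = 800/1.245 = 642.4 W
T_interface = T_inner − Q·ΣR(inner→interface) = 1108 − 642×0.759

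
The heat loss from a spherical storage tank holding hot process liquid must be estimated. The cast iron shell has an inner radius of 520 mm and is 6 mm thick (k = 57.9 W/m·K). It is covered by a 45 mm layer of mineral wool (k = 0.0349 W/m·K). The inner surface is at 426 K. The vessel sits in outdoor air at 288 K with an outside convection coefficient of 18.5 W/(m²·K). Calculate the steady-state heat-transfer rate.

Spherical conduction: R = (1/r_in − 1/r_out)/(4πk) per layer; series-sum.
R_cast iron shell = (1/0.52 − 1/0.526)/(4π×57.9) = 3.015×10^-5 K/W
R_mineral wool = (1/0.526 − 1/0.571)/(4π×0.0349) = 0.3416 K/W
R_outer film = 1/(h·4πr_o²) = 1/(18.5×4π×0.571²) = 0.01319 K/W
R_total = 0.3549 K/W
Q = ΔT/R_total = 138/0.3549

Q ≈ 389 W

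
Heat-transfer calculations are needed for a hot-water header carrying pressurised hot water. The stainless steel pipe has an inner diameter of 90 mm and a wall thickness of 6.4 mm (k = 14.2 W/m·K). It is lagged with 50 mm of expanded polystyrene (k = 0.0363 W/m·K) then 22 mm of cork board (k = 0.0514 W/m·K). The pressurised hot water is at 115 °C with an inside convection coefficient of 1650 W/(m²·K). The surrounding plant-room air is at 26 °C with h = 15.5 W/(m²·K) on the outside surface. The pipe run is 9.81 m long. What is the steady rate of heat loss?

Q ≈ 238 W

For a radial system each layer contributes R = ln(r_out/r_in)/(2πkL); films add R = 1/(hA).
R_inner film = 1/(h_i·2πr₁L) = 1/(1650×2π×0.045×9.81) = 2.185×10^-4 K/W
R_stainless steel pipe wall = ln(51.4/45)/(2π×14.2×9.81) = 1.519×10^-4 K/W
R_expanded polystyrene = ln(101.4/51.4)/(2π×0.0363×9.81) = 0.3037 K/W
R_cork board = ln(123.4/101.4)/(2π×0.0514×9.81) = 0.06198 K/W
R_outer film = 1/(h_o·2πr_oL) = 1/(15.5×2π×0.1234×9.81) = 0.008482 K/W
R_total = 0.3745 K/W
Q = ΔT/R_total = 89/0.3745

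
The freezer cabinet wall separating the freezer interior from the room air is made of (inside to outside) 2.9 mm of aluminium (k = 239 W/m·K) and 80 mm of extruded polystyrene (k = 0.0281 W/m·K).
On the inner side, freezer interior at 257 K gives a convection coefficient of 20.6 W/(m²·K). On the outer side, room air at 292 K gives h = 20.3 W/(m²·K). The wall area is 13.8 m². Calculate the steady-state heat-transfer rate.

Q ≈ 164 W

Series thermal resistances:
R_inner film = 1/(h_i·A) = 1/(20.6×13.8) = 0.003518 K/W
R_aluminium = L/(kA) = 0.0029/(239×13.8) = 8.793×10^-7 K/W
R_extruded polystyrene = L/(kA) = 0.08/(0.0281×13.8) = 0.2063 K/W
R_outer film = 1/(h_o·A) = 1/(20.3×13.8) = 0.00357 K/W
R_total = 0.2134 K/W
Q = ΔT / R_total = 35 / 0.2134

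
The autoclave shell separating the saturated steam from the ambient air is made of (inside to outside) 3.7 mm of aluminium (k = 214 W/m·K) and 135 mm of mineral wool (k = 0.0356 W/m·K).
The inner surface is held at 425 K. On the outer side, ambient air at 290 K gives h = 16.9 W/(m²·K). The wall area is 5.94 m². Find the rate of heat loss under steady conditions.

Q ≈ 208 W

Treating each layer as a thermal resistance in series:
R_aluminium = L/(kA) = 0.0037/(214×5.94) = 2.911×10^-6 K/W
R_mineral wool = L/(kA) = 0.135/(0.0356×5.94) = 0.6384 K/W
R_outer film = 1/(h_o·A) = 1/(16.9×5.94) = 0.009962 K/W
R_total = 0.6484 K/W
Q = ΔT / R_total = 135 / 0.6484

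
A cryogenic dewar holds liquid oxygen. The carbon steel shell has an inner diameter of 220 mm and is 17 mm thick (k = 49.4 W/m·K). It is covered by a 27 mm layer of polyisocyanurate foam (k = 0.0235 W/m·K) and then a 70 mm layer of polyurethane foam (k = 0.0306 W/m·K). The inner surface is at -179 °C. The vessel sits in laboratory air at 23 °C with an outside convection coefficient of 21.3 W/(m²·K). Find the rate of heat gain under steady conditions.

Spherical conduction: R = (1/r_in − 1/r_out)/(4πk) per layer; series-sum.
R_carbon steel shell = (1/0.11 − 1/0.127)/(4π×49.4) = 0.00196 K/W
R_polyisocyanurate foam = (1/0.127 − 1/0.154)/(4π×0.0235) = 4.675 K/W
R_polyurethane foam = (1/0.154 − 1/0.224)/(4π×0.0306) = 5.277 K/W
R_outer film = 1/(h·4πr_o²) = 1/(21.3×4π×0.224²) = 0.07446 K/W
R_total = 10.03 K/W
Q = ΔT/R_total = 202/10.03

Q ≈ 20.1 W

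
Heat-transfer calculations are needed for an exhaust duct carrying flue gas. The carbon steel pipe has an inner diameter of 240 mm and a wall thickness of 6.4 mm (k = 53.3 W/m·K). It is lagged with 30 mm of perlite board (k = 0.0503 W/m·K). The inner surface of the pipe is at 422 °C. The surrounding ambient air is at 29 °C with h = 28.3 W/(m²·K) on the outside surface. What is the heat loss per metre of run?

Treating each annulus and film as a series resistance:
R_carbon steel pipe wall = ln(126.4/120)/(2π×53.3×1) = 1.552×10^-4 K/W
R_perlite board = ln(156.4/126.4)/(2π×0.0503×1) = 0.6738 K/W
R_outer film = 1/(h_o·2πr_oL) = 1/(28.3×2π×0.1564×1) = 0.03596 K/W
R_total = 0.71 K/W
Q = ΔT/R_total = 393/0.71

q′ ≈ 554 W/m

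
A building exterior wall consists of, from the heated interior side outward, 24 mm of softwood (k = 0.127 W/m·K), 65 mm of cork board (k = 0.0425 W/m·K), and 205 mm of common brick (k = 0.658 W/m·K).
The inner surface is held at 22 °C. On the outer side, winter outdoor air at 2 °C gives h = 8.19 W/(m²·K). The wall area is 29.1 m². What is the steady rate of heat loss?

Model the wall as resistances in series:
R_softwood = L/(kA) = 0.024/(0.127×29.1) = 0.006494 K/W
R_cork board = L/(kA) = 0.065/(0.0425×29.1) = 0.05256 K/W
R_common brick = L/(kA) = 0.205/(0.658×29.1) = 0.01071 K/W
R_outer film = 1/(h_o·A) = 1/(8.19×29.1) = 0.004196 K/W
R_total = 0.07395 K/W
Q = ΔT / R_total = 20 / 0.07395

Q ≈ 270 W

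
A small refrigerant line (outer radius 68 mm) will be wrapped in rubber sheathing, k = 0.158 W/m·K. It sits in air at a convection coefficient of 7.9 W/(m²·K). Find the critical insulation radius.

For a cylinder r_cr = k/h = 0.158/7.9
r_cr = 20 mm; since the bare radius (68 mm) is above r_cr, any added insulation will reduce heat loss.

r_cr ≈ 20 mm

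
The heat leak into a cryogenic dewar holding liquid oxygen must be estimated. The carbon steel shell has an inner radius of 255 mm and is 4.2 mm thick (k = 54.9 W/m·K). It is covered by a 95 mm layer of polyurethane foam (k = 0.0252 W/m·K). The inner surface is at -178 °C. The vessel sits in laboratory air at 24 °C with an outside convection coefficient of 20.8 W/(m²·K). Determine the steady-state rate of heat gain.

Q ≈ 61.2 W

Radial (spherical) resistances in series:
R_carbon steel shell = (1/0.255 − 1/0.2592)/(4π×54.9) = 9.211×10^-5 K/W
R_polyurethane foam = (1/0.2592 − 1/0.3542)/(4π×0.0252) = 3.268 K/W
R_outer film = 1/(h·4πr_o²) = 1/(20.8×4π×0.3542²) = 0.0305 K/W
R_total = 3.298 K/W
Q = ΔT/R_total = 202/3.298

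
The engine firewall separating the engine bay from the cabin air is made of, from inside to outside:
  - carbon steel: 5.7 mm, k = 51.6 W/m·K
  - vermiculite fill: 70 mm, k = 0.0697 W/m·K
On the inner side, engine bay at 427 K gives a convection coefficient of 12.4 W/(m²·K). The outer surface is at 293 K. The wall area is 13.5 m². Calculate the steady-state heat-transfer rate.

Q ≈ 1670 W

Series thermal resistances:
R_inner film = 1/(h_i·A) = 1/(12.4×13.5) = 0.005974 K/W
R_carbon steel = L/(kA) = 0.0057/(51.6×13.5) = 8.183×10^-6 K/W
R_vermiculite fill = L/(kA) = 0.07/(0.0697×13.5) = 0.07439 K/W
R_total = 0.08037 K/W
Q = ΔT / R_total = 134 / 0.08037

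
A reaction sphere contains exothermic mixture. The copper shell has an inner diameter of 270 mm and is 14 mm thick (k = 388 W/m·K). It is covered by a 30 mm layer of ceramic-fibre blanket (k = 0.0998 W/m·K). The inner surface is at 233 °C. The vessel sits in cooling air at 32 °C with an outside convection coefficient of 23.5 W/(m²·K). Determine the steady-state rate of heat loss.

Q ≈ 200 W

Spherical conduction: R = (1/r_in − 1/r_out)/(4πk) per layer; series-sum.
R_copper shell = (1/0.135 − 1/0.149)/(4π×388) = 1.427×10^-4 K/W
R_ceramic-fibre blanket = (1/0.149 − 1/0.179)/(4π×0.0998) = 0.8969 K/W
R_outer film = 1/(h·4πr_o²) = 1/(23.5×4π×0.179²) = 0.1057 K/W
R_total = 1.003 K/W
Q = ΔT/R_total = 201/1.003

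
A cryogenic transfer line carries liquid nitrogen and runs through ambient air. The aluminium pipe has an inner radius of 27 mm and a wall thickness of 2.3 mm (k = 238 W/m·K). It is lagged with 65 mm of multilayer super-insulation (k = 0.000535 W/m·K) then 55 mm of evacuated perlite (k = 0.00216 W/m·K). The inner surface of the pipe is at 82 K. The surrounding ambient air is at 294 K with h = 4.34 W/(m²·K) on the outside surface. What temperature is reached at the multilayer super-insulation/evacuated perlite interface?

T ≈ 275 K

Radial resistances (cylindrical: R_cond = ln(r_o/r_i)/(2πkL), R_conv = 1/(h·2πrL)):
R_aluminium pipe wall = ln(29.3/27)/(2π×238×1) = 5.467×10^-5 K/W
R_multilayer super-insulation = ln(94.3/29.3)/(2π×0.000535×1) = 347.7 K/W
R_evacuated perlite = ln(149.3/94.3)/(2π×0.00216×1) = 33.86 K/W
R_outer film = 1/(h_o·2πr_oL) = 1/(4.34×2π×0.1493×1) = 0.2456 K/W
R_total = 381.8 K/W
Q = ΔT/R_total = 212/381.8
Q = 0.555 W/m
T_interface = T_inner + Q·ΣR(inner→interface) = 82 + 0.555×347.7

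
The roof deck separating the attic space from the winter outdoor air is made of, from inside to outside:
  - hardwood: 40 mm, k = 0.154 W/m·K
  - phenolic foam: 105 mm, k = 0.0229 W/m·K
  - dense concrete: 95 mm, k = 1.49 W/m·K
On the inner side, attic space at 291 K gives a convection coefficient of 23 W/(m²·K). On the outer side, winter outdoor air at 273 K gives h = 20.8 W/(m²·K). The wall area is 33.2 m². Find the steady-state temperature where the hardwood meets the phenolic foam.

Treating each layer as a thermal resistance in series:
R_inner film = 1/(h_i·A) = 1/(23×33.2) = 0.00131 K/W
R_hardwood = L/(kA) = 0.04/(0.154×33.2) = 0.007824 K/W
R_phenolic foam = L/(kA) = 0.105/(0.0229×33.2) = 0.1381 K/W
R_dense concrete = L/(kA) = 0.095/(1.49×33.2) = 0.00192 K/W
R_outer film = 1/(h_o·A) = 1/(20.8×33.2) = 0.001448 K/W
R_total = 0.1506 K/W;  Q = ΔT/R_total = 18/0.1506 = 119.5 W
T_interface = T_inner − Q·ΣR(inner→interface) = 291 − 120×0.009133

T ≈ 290 K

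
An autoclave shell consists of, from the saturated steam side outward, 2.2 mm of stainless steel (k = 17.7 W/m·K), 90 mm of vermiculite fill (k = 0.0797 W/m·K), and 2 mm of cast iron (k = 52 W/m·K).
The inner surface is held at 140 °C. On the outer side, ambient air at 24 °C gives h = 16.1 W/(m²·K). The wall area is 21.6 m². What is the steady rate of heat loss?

Q ≈ 2100 W

Using the resistance-network approach (series):
R_stainless steel = L/(kA) = 0.0022/(17.7×21.6) = 5.754×10^-6 K/W
R_vermiculite fill = L/(kA) = 0.09/(0.0797×21.6) = 0.05228 K/W
R_cast iron = L/(kA) = 0.002/(52×21.6) = 1.781×10^-6 K/W
R_outer film = 1/(h_o·A) = 1/(16.1×21.6) = 0.002876 K/W
R_total = 0.05516 K/W
Q = ΔT / R_total = 116 / 0.05516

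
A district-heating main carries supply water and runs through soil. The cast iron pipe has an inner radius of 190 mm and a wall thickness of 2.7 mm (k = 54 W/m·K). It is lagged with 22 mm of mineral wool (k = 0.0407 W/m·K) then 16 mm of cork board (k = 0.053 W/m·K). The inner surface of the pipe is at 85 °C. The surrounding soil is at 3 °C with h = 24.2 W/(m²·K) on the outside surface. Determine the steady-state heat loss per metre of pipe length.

Cylindrical conduction, so R = ln(r₂/r₁)/(2πkL) per layer, in series:
R_cast iron pipe wall = ln(192.7/190)/(2π×54×1) = 4.159×10^-5 K/W
R_mineral wool = ln(214.7/192.7)/(2π×0.0407×1) = 0.4227 K/W
R_cork board = ln(230.7/214.7)/(2π×0.053×1) = 0.2158 K/W
R_outer film = 1/(h_o·2πr_oL) = 1/(24.2×2π×0.2307×1) = 0.02851 K/W
R_total = 0.6671 K/W
Q = ΔT/R_total = 82/0.6671

q′ ≈ 123 W/m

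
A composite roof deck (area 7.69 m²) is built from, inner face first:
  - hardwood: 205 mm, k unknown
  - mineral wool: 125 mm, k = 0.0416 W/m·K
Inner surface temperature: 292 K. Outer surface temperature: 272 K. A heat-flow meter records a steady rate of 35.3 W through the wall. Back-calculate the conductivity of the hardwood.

Model the wall as resistances in series:
R_mineral wool = L/(kA) = 0.125/(0.0416×7.69) = 0.3907 K/W
Sum of known resistances R_other = 0.3907 K/W
Total R = ΔT/Q = 20/35.3 = 0.5666 K/W
R_hardwood = R_total − R_other = 0.1758 K/W
k = L/(R·A) = 0.205/(0.1758×7.69)

k ≈ 0.152 W/(m·K)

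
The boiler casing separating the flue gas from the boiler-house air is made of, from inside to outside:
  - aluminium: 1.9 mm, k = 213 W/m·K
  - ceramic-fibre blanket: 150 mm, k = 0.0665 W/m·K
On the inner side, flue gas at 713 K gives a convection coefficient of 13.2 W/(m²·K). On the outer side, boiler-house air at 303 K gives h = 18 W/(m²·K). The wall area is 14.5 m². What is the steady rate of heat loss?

Q ≈ 2490 W

Series thermal resistances:
R_inner film = 1/(h_i·A) = 1/(13.2×14.5) = 0.005225 K/W
R_aluminium = L/(kA) = 0.0019/(213×14.5) = 6.152×10^-7 K/W
R_ceramic-fibre blanket = L/(kA) = 0.15/(0.0665×14.5) = 0.1556 K/W
R_outer film = 1/(h_o·A) = 1/(18×14.5) = 0.003831 K/W
R_total = 0.1646 K/W
Q = ΔT / R_total = 410 / 0.1646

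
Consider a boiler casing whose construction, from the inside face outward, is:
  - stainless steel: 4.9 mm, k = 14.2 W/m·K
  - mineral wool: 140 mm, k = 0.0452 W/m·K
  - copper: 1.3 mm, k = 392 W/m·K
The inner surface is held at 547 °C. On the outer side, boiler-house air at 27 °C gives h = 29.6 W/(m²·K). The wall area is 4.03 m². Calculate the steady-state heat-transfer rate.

Thermal resistances in series:
R_stainless steel = L/(kA) = 0.0049/(14.2×4.03) = 8.563×10^-5 K/W
R_mineral wool = L/(kA) = 0.14/(0.0452×4.03) = 0.7686 K/W
R_copper = L/(kA) = 0.0013/(392×4.03) = 8.229×10^-7 K/W
R_outer film = 1/(h_o·A) = 1/(29.6×4.03) = 0.008383 K/W
R_total = 0.777 K/W
Q = ΔT / R_total = 520 / 0.777

Q ≈ 669 W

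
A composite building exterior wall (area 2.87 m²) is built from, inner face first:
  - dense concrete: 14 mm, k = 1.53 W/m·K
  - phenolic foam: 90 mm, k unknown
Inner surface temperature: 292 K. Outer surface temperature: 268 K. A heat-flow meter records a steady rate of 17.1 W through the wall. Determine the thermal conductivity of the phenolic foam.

k ≈ 0.0224 W/(m·K)

Treating each layer as a thermal resistance in series:
R_dense concrete = L/(kA) = 0.014/(1.53×2.87) = 0.003188 K/W
Sum of known resistances R_other = 0.003188 K/W
Total R = ΔT/Q = 24/17.1 = 1.404 K/W
R_phenolic foam = R_total − R_other = 1.4 K/W
k = L/(R·A) = 0.09/(1.4×2.87)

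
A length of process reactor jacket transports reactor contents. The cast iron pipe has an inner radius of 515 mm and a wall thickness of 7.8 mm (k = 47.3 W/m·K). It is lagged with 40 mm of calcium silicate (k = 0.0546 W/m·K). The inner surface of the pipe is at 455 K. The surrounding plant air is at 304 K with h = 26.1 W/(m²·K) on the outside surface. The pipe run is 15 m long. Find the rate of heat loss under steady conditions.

Q ≈ 10000 W

Cylindrical conduction, so R = ln(r₂/r₁)/(2πkL) per layer, in series:
R_cast iron pipe wall = ln(522.8/515)/(2π×47.3×15) = 3.372×10^-6 K/W
R_calcium silicate = ln(562.8/522.8)/(2π×0.0546×15) = 0.01433 K/W
R_outer film = 1/(h_o·2πr_oL) = 1/(26.1×2π×0.5628×15) = 7.223×10^-4 K/W
R_total = 0.01505 K/W
Q = ΔT/R_total = 151/0.01505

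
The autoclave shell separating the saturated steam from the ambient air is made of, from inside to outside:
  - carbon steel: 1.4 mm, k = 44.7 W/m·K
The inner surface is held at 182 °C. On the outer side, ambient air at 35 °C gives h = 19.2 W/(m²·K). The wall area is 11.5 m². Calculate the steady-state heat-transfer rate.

Thermal resistances in series:
R_carbon steel = L/(kA) = 0.0014/(44.7×11.5) = 2.723×10^-6 K/W
R_outer film = 1/(h_o·A) = 1/(19.2×11.5) = 0.004529 K/W
R_total = 0.004532 K/W
Q = ΔT / R_total = 147 / 0.004532

Q ≈ 32400 W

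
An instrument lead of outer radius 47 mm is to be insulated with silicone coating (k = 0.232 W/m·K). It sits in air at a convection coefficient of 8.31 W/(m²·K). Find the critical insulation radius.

r_cr ≈ 27.9 mm

For a cylinder r_cr = k/h = 0.232/8.31
r_cr = 27.9 mm; since the bare radius (47 mm) is above r_cr, any added insulation will reduce heat loss.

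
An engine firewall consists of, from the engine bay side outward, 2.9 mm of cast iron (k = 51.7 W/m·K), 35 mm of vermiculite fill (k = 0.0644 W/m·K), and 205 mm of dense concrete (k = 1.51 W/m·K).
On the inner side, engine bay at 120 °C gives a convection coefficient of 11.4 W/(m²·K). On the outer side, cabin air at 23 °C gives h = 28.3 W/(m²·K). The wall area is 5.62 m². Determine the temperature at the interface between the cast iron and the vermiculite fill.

T ≈ 109 °C

Treating each layer as a thermal resistance in series:
R_inner film = 1/(h_i·A) = 1/(11.4×5.62) = 0.01561 K/W
R_cast iron = L/(kA) = 0.0029/(51.7×5.62) = 9.981×10^-6 K/W
R_vermiculite fill = L/(kA) = 0.035/(0.0644×5.62) = 0.0967 K/W
R_dense concrete = L/(kA) = 0.205/(1.51×5.62) = 0.02416 K/W
R_outer film = 1/(h_o·A) = 1/(28.3×5.62) = 0.006287 K/W
R_total = 0.1428 K/W;  Q = ΔT/R_total = 97/0.1428 = 679.4 W
T_interface = T_inner − Q·ΣR(inner→interface) = 120 − 679×0.01562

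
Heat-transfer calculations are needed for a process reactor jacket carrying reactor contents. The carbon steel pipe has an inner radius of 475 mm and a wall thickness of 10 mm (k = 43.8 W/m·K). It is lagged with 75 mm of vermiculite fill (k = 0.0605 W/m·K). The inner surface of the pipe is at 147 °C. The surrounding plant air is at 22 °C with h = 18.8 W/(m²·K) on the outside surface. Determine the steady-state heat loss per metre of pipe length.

Cylindrical conduction, so R = ln(r₂/r₁)/(2πkL) per layer, in series:
R_carbon steel pipe wall = ln(485/475)/(2π×43.8×1) = 7.57×10^-5 K/W
R_vermiculite fill = ln(560/485)/(2π×0.0605×1) = 0.3783 K/W
R_outer film = 1/(h_o·2πr_oL) = 1/(18.8×2π×0.56×1) = 0.01512 K/W
R_total = 0.3935 K/W
Q = ΔT/R_total = 125/0.3935

q′ ≈ 318 W/m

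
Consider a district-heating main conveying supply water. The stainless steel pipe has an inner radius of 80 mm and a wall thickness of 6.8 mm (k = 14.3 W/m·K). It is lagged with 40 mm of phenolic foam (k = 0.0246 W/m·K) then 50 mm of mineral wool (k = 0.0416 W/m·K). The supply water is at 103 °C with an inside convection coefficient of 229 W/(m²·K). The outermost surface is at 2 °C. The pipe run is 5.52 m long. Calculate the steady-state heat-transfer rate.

Q ≈ 149 W

Cylindrical conduction, so R = ln(r₂/r₁)/(2πkL) per layer, in series:
R_inner film = 1/(h_i·2πr₁L) = 1/(229×2π×0.08×5.52) = 0.001574 K/W
R_stainless steel pipe wall = ln(86.8/80)/(2π×14.3×5.52) = 1.645×10^-4 K/W
R_phenolic foam = ln(126.8/86.8)/(2π×0.0246×5.52) = 0.4442 K/W
R_mineral wool = ln(176.8/126.8)/(2π×0.0416×5.52) = 0.2304 K/W
R_total = 0.6763 K/W
Q = ΔT/R_total = 101/0.6763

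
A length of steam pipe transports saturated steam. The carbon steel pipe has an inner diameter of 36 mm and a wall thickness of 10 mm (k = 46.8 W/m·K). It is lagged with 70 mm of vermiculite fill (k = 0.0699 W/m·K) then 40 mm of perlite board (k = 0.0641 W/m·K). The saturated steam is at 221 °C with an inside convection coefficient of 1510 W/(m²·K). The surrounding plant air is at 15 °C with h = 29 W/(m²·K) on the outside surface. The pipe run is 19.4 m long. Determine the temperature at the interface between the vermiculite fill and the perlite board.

Per-layer cylindrical resistances, series-summed:
R_inner film = 1/(h_i·2πr₁L) = 1/(1510×2π×0.018×19.4) = 3.018×10^-4 K/W
R_carbon steel pipe wall = ln(28/18)/(2π×46.8×19.4) = 7.745×10^-5 K/W
R_vermiculite fill = ln(98/28)/(2π×0.0699×19.4) = 0.147 K/W
R_perlite board = ln(138/98)/(2π×0.0641×19.4) = 0.04381 K/W
R_outer film = 1/(h_o·2πr_oL) = 1/(29×2π×0.138×19.4) = 0.00205 K/W
R_total = 0.1933 K/W
Q = ΔT/R_total = 206/0.1933
Q = 1070 W
T_interface = T_inner − Q·ΣR(inner→interface) = 221 − 1070×0.1474

T ≈ 63.9 °C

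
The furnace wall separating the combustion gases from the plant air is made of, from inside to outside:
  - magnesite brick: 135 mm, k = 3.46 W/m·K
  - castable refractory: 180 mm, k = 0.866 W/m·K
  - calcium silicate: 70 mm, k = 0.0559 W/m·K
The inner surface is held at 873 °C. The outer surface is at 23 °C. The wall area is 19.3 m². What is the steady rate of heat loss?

Q ≈ 10900 W

Using the resistance-network approach (series):
R_magnesite brick = L/(kA) = 0.135/(3.46×19.3) = 0.002022 K/W
R_castable refractory = L/(kA) = 0.18/(0.866×19.3) = 0.01077 K/W
R_calcium silicate = L/(kA) = 0.07/(0.0559×19.3) = 0.06488 K/W
R_total = 0.07767 K/W
Q = ΔT / R_total = 850 / 0.07767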